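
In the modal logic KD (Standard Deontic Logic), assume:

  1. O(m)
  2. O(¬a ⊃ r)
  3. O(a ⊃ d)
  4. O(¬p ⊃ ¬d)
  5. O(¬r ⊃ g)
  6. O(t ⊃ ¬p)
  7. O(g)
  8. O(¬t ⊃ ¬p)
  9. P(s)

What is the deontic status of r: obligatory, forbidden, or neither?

Premises 6 and 8 cover both cases: O(t ⊃ ¬p) and O(¬t ⊃ ¬p). Since t ∨ ¬t is a tautology, O(¬p) follows.
From O(¬p) and premise 4, O(¬p ⊃ ¬d), we obtain O(¬d).
The contrapositive of premise 3 (O(a ⊃ d)) is O(¬d ⊃ ¬a), and O(¬d) is already established, so O(¬a).
Premise 2 is O(¬a ⊃ r); since O(¬a), deontic closure gives O(r).
Premises 1, 5, 7, 9 do not contribute to this derivation.
Hence r is obligatory.

Obligatory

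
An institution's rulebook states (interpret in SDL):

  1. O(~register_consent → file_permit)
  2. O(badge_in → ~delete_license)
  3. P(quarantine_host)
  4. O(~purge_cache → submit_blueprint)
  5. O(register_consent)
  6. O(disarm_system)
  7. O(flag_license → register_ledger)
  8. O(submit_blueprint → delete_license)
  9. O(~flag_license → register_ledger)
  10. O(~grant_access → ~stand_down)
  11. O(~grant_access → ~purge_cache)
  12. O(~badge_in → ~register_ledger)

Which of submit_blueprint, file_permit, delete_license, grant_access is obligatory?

grant_access

Premises 9 and 7 cover both cases: O(~flag_license → register_ledger) and O(flag_license → register_ledger). Since ~flag_license ∨ flag_license is a tautology, O(register_ledger) follows.
Premise 12 is O(~badge_in → ~register_ledger); contrapositively O(register_ledger → badge_in). Since O(register_ledger) holds, K gives O(badge_in).
From O(badge_in) and premise 2, O(badge_in → ~delete_license), we obtain O(~delete_license).
Premise 8, O(submit_blueprint → delete_license), contraposes to O(~delete_license → ~submit_blueprint); with O(~delete_license) we get O(~submit_blueprint).
Premise 4, O(~purge_cache → submit_blueprint), contraposes to O(~submit_blueprint → purge_cache); with O(~submit_blueprint) we get O(purge_cache).
Premise 11, O(~grant_access → ~purge_cache), contraposes to O(purge_cache → grant_access); with O(purge_cache) we get O(grant_access).
So O(grant_access) holds — grant_access is obligatory. None of the other listed options is made obligatory by any chain of premises.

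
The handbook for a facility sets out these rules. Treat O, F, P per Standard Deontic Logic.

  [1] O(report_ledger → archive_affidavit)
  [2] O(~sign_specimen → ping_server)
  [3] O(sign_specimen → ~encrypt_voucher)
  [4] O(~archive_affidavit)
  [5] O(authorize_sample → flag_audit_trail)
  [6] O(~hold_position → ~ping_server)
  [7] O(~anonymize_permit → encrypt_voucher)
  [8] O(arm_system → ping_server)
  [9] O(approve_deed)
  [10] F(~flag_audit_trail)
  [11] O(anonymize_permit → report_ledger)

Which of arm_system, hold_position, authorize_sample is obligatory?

From premise 4 we have O(~archive_affidavit).
Premise 1 is O(report_ledger → archive_affidavit); contrapositively O(~archive_affidavit → ~report_ledger). Since O(~archive_affidavit) holds, K gives O(~report_ledger).
The contrapositive of premise 11 (O(anonymize_permit → report_ledger)) is O(~report_ledger → ~anonymize_permit), and O(~report_ledger) is already established, so O(~anonymize_permit).
With premise 7, O(~anonymize_permit → encrypt_voucher), the K-axiom yields O(encrypt_voucher).
Premise 3 is O(sign_specimen → ~encrypt_voucher); contrapositively O(encrypt_voucher → ~sign_specimen). Since O(encrypt_voucher) holds, K gives O(~sign_specimen).
Premise 2 is O(~sign_specimen → ping_server); since O(~sign_specimen), deontic closure gives O(ping_server).
Premise 6, O(~hold_position → ~ping_server), contraposes to O(ping_server → hold_position); with O(ping_server) we get O(hold_position).
So O(hold_position) holds — hold_position is obligatory. None of the other listed options is made obligatory by any chain of premises.

hold_position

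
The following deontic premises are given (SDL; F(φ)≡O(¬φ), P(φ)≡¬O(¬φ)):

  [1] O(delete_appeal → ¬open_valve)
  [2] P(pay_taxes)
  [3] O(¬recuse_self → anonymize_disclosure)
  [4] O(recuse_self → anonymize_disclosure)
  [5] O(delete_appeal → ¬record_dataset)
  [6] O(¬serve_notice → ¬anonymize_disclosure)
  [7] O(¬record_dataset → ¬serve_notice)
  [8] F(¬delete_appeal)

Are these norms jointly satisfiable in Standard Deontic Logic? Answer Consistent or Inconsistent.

Inconsistent

Premises 3 and 4 cover both cases: O(¬recuse_self → anonymize_disclosure) and O(recuse_self → anonymize_disclosure). Since ¬recuse_self ∨ recuse_self is a tautology, O(anonymize_disclosure) follows.
Premise 6, O(¬serve_notice → ¬anonymize_disclosure), contraposes to O(anonymize_disclosure → serve_notice); with O(anonymize_disclosure) we get O(serve_notice).
The contrapositive of premise 7 (O(¬record_dataset → ¬serve_notice)) is O(serve_notice → record_dataset), and O(serve_notice) is already established, so O(record_dataset).
Premise 5, O(delete_appeal → ¬record_dataset), contraposes to O(record_dataset → ¬delete_appeal); with O(record_dataset) we get O(¬delete_appeal).
However, F(¬delete_appeal) at premise 8 amounts to O(delete_appeal).
We now have both O(¬delete_appeal) and O(delete_appeal) — delete_appeal is simultaneously obligatory and forbidden, violating the D-axiom.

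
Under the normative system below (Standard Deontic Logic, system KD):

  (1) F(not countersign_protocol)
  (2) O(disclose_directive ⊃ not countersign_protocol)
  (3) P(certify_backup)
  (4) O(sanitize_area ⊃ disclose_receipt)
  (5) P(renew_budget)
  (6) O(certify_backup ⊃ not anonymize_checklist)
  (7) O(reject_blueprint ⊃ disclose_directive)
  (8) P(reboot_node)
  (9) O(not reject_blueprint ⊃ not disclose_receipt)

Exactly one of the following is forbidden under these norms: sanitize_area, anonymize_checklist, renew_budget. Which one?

Premise 1 is F(not countersign_protocol), i.e. O(countersign_protocol).
Premise 2 is O(disclose_directive ⊃ not countersign_protocol); contrapositively O(countersign_protocol ⊃ not disclose_directive). Since O(countersign_protocol) holds, K gives O(not disclose_directive).
The contrapositive of premise 7 (O(reject_blueprint ⊃ disclose_directive)) is O(not disclose_directive ⊃ not reject_blueprint), and O(not disclose_directive) is already established, so O(not reject_blueprint).
With premise 9, O(not reject_blueprint ⊃ not disclose_receipt), the K-axiom yields O(not disclose_receipt).
Premise 4 is O(sanitize_area ⊃ disclose_receipt); contrapositively O(not disclose_receipt ⊃ not sanitize_area). Since O(not disclose_receipt) holds, K gives O(not sanitize_area).
So O(not sanitize_area) holds, i.e. sanitize_area is forbidden. None of the other listed options is forbidden under the premises.

sanitize_area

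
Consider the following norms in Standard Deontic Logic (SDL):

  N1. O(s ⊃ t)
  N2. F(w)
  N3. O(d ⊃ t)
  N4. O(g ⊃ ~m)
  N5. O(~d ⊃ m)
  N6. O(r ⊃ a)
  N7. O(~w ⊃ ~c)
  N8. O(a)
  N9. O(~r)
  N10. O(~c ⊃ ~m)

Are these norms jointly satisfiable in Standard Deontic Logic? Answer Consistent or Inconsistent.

Premise 6 is O(r ⊃ a); even if O(a) held, inferring O(r) would be affirming the consequent — invalid.
So O(r) is not derivable, and the apparent clash with O(~r) does not arise.
A world satisfying every obligation exists (e.g. a=true, c=false, d=true, g=false, m=false, r=false, s=false, t=true, w=false); no atom is both obligatory and forbidden, so the set is consistent.

Consistent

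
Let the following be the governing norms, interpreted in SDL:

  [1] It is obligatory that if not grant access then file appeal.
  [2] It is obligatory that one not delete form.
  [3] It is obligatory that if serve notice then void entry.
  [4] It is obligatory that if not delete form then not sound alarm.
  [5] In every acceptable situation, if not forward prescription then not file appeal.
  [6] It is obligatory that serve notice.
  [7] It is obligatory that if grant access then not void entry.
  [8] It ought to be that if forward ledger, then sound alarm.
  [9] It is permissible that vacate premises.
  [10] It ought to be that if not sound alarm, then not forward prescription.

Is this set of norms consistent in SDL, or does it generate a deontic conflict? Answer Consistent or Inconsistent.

From premise 6 we have O(serve_notice).
From O(serve_notice) and premise 3, O(serve_notice → void_entry), we obtain O(void_entry).
Premise 7 is O(grant_access → ¬void_entry); contrapositively O(void_entry → ¬grant_access). Since O(void_entry) holds, K gives O(¬grant_access).
Premise 1 is O(¬grant_access → file_appeal); since O(¬grant_access), deontic closure gives O(file_appeal).
The contrapositive of premise 5 (O(¬forward_prescription → ¬file_appeal)) is O(file_appeal → forward_prescription), and O(file_appeal) is already established, so O(forward_prescription).
The contrapositive of premise 10 (O(¬sound_alarm → ¬forward_prescription)) is O(forward_prescription → sound_alarm), and O(forward_prescription) is already established, so O(sound_alarm).
Premise 4, O(¬delete_form → ¬sound_alarm), contraposes to O(sound_alarm → delete_form); with O(sound_alarm) we get O(delete_form).
But premise 2 directly asserts O(¬delete_form).
We now have both O(delete_form) and O(¬delete_form) — delete_form is simultaneously obligatory and forbidden, violating the D-axiom.

Inconsistent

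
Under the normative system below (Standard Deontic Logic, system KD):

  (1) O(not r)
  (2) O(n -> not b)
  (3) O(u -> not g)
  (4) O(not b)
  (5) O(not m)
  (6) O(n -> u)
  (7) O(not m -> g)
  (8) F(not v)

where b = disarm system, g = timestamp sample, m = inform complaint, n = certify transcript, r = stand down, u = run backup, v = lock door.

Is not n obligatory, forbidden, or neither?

From premise 5 we have O(not m).
From O(not m) and premise 7, O(not m -> g), we obtain O(g).
Premise 3 is O(u -> not g); contrapositively O(g -> not u). Since O(g) holds, K gives O(not u).
Premise 6 is O(n -> u); contrapositively O(not u -> not n). Since O(not u) holds, K gives O(not n).
Premises 1, 2, 4, 8 do not contribute to this derivation.
Hence not n is obligatory.

Obligatory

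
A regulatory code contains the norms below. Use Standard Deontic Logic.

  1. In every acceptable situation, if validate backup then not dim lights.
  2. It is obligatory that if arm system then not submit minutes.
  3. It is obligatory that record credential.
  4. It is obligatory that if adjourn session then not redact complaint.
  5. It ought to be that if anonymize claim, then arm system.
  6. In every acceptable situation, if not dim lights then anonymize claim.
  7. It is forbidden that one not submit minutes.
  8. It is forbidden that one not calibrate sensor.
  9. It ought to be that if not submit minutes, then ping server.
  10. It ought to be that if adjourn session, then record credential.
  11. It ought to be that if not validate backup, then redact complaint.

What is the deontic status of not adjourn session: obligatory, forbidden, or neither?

Premise 7 is F(¬submit_minutes), i.e. O(submit_minutes).
Premise 2 is O(arm_system → ¬submit_minutes); contrapositively O(submit_minutes → ¬arm_system). Since O(submit_minutes) holds, K gives O(¬arm_system).
Premise 5, O(anonymize_claim → arm_system), contraposes to O(¬arm_system → ¬anonymize_claim); with O(¬arm_system) we get O(¬anonymize_claim).
Premise 6 is O(¬dim_lights → anonymize_claim); contrapositively O(¬anonymize_claim → dim_lights). Since O(¬anonymize_claim) holds, K gives O(dim_lights).
The contrapositive of premise 1 (O(validate_backup → ¬dim_lights)) is O(dim_lights → ¬validate_backup), and O(dim_lights) is already established, so O(¬validate_backup).
Applying K to premise 11 (O(¬validate_backup → redact_complaint)) and O(¬validate_backup) yields O(redact_complaint).
The contrapositive of premise 4 (O(adjourn_session → ¬redact_complaint)) is O(redact_complaint → ¬adjourn_session), and O(redact_complaint) is already established, so O(¬adjourn_session).
Premises 3, 8, 9, 10 do not contribute to this derivation.
Hence ¬adjourn_session is obligatory.

Obligatory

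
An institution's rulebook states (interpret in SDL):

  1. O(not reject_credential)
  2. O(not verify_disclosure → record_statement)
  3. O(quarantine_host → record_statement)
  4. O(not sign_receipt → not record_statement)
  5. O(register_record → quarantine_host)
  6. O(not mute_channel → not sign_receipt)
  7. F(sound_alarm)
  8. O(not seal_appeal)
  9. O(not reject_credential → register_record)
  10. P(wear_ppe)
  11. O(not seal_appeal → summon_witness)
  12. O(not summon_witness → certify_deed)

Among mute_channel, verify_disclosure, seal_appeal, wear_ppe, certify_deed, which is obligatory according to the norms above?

mute_channel

Premise 1 gives O(not reject_credential).
Premise 9 is O(not reject_credential → register_record); since O(not reject_credential), deontic closure gives O(register_record).
Premise 5 is O(register_record → quarantine_host); since O(register_record), deontic closure gives O(quarantine_host).
Applying K to premise 3 (O(quarantine_host → record_statement)) and O(quarantine_host) yields O(record_statement).
The contrapositive of premise 4 (O(not sign_receipt → not record_statement)) is O(record_statement → sign_receipt), and O(record_statement) is already established, so O(sign_receipt).
The contrapositive of premise 6 (O(not mute_channel → not sign_receipt)) is O(sign_receipt → mute_channel), and O(sign_receipt) is already established, so O(mute_channel).
So O(mute_channel) holds — mute_channel is obligatory. None of the other listed options is made obligatory by any chain of premises.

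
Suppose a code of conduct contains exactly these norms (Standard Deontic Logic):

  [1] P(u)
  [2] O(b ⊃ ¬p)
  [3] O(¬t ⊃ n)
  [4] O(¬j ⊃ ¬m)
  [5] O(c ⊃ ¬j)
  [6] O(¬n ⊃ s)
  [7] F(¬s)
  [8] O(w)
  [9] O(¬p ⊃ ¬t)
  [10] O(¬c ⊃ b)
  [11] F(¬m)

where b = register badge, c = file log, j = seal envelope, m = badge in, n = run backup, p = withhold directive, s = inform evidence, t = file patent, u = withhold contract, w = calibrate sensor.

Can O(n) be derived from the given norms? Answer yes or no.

Yes

F(¬m) at premise 11 means O(m).
The contrapositive of premise 4 (O(¬j ⊃ ¬m)) is O(m ⊃ j), and O(m) is already established, so O(j).
The contrapositive of premise 5 (O(c ⊃ ¬j)) is O(j ⊃ ¬c), and O(j) is already established, so O(¬c).
Premise 10 is O(¬c ⊃ b); since O(¬c), deontic closure gives O(b).
From O(b) and premise 2, O(b ⊃ ¬p), we obtain O(¬p).
From O(¬p) and premise 9, O(¬p ⊃ ¬t), we obtain O(¬t).
Applying K to premise 3 (O(¬t ⊃ n)) and O(¬t) yields O(n).
Premises 1, 6, 7, 8 do not contribute to this derivation.
So O(n) follows.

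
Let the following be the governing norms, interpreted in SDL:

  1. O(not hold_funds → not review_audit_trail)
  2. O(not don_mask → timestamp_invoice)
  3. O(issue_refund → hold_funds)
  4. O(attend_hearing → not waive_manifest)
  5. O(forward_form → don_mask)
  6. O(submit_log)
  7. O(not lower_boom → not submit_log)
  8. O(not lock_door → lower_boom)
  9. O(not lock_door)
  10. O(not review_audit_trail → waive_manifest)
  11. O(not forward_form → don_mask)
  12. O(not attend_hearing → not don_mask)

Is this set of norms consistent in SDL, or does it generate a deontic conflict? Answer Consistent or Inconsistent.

Consistent

Premise 7 is O(not lower_boom → not submit_log), but O(not lower_boom) is not derivable from the premises, so it does not yield O(not submit_log).
So O(not submit_log) is not derivable, and the apparent clash with O(submit_log) does not arise.
A world satisfying every obligation exists (e.g. attend_hearing=true, don_mask=true, forward_form=false, hold_funds=true, issue_refund=false, lock_door=false, lower_boom=true, review_audit_trail=true, submit_log=true, timestamp_invoice=false, waive_manifest=false); no atom is both obligatory and forbidden, so the set is consistent.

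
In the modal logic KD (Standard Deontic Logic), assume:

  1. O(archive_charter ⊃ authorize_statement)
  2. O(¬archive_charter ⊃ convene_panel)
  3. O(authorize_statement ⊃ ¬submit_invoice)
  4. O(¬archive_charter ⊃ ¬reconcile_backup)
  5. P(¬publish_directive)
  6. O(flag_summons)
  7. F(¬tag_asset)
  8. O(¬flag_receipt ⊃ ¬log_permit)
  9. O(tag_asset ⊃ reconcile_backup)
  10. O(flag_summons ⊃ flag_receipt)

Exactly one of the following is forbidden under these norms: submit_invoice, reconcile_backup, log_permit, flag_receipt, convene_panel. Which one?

Premise 7 is F(¬tag_asset), i.e. O(tag_asset).
With premise 9, O(tag_asset ⊃ reconcile_backup), the K-axiom yields O(reconcile_backup).
Premise 4, O(¬archive_charter ⊃ ¬reconcile_backup), contraposes to O(reconcile_backup ⊃ archive_charter); with O(reconcile_backup) we get O(archive_charter).
Applying K to premise 1 (O(archive_charter ⊃ authorize_statement)) and O(archive_charter) yields O(authorize_statement).
From O(authorize_statement) and premise 3, O(authorize_statement ⊃ ¬submit_invoice), we obtain O(¬submit_invoice).
So O(¬submit_invoice) holds, i.e. submit_invoice is forbidden. None of the other listed options is forbidden under the premises.

submit_invoice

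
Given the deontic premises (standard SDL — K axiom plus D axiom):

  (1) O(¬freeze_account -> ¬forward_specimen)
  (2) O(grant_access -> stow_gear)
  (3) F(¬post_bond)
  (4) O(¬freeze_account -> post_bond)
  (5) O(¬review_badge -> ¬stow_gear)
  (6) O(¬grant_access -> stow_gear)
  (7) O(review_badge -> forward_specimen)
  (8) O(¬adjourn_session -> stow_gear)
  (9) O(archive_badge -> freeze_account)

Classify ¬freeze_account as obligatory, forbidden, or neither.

Premises 6 and 2 are O(¬grant_access -> stow_gear) and O(grant_access -> stow_gear); every ideal world satisfies ¬grant_access or grant_access, so in either case stow_gear holds — hence O(stow_gear).
The contrapositive of premise 5 (O(¬review_badge -> ¬stow_gear)) is O(stow_gear -> review_badge), and O(stow_gear) is already established, so O(review_badge).
Premise 7 is O(review_badge -> forward_specimen); since O(review_badge), deontic closure gives O(forward_specimen).
Premise 1 is O(¬freeze_account -> ¬forward_specimen); contrapositively O(forward_specimen -> freeze_account). Since O(forward_specimen) holds, K gives O(freeze_account).
Premises 3, 4, 8, 9 do not contribute to this derivation.
Thus O(freeze_account), which is F(¬freeze_account): ¬freeze_account is forbidden.

Forbidden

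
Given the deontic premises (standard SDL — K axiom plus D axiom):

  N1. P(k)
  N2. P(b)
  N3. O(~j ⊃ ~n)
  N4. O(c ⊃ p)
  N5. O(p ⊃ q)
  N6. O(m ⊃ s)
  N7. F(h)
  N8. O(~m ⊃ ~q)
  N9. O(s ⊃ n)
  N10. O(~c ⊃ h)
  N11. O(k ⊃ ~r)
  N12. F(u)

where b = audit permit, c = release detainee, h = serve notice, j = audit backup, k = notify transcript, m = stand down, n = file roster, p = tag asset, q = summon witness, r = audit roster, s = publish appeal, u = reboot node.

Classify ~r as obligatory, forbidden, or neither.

Neither

Premise 11 is O(k ⊃ ~r), but O(k) is not derivable from the premises (the permission P(k) asserts only ~O(~k), not O(k)), so it does not yield O(~r).
No premise or chain of K-axiom applications forces O(~r), and none forces O(r). So ~r is neither obligatory nor forbidden under these norms.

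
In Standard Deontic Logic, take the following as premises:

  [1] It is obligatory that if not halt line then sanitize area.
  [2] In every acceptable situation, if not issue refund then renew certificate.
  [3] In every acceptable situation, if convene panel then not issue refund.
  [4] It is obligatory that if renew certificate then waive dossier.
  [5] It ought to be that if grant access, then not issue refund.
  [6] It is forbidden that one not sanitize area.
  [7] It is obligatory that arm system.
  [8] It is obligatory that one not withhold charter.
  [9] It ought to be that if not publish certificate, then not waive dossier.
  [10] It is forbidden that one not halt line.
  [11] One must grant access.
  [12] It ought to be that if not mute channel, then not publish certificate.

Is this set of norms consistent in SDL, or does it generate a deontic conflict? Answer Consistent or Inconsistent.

Premise 1 is O(¬halt_line → sanitize_area); even if O(sanitize_area) held, inferring O(¬halt_line) would be affirming the consequent — invalid.
So O(¬halt_line) is not derivable, and the apparent clash with O(halt_line) does not arise.
A world satisfying every obligation exists (e.g. arm_system=true, convene_panel=false, grant_access=true, halt_line=true, issue_refund=false, mute_channel=true, publish_certificate=true, renew_certificate=true, sanitize_area=true, waive_dossier=true, withhold_charter=false); no atom is both obligatory and forbidden, so the set is consistent.

Consistent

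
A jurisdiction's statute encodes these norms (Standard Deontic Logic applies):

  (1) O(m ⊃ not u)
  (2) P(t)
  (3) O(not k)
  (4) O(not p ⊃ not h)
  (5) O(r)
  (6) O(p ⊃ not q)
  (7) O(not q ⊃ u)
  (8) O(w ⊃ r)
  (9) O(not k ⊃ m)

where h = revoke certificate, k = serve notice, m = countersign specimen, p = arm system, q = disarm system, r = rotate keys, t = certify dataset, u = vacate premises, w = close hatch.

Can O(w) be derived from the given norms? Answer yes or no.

Premise 8 is O(w ⊃ r); even if O(r) held, inferring O(w) would be affirming the consequent — invalid.
No other premise forces O(w). An ideal world satisfying every premise can still have w false, so O(w) is not derivable.

No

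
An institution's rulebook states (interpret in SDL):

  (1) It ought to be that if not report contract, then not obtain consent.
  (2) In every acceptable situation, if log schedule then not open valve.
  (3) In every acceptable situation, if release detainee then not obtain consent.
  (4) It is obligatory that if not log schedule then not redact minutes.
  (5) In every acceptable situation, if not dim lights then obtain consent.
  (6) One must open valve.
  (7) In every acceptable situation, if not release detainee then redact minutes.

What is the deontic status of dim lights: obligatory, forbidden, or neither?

From premise 6 we have O(open_valve).
Premise 2, O(log_schedule → ¬open_valve), contraposes to O(open_valve → ¬log_schedule); with O(open_valve) we get O(¬log_schedule).
With premise 4, O(¬log_schedule → ¬redact_minutes), the K-axiom yields O(¬redact_minutes).
Premise 7 is O(¬release_detainee → redact_minutes); contrapositively O(¬redact_minutes → release_detainee). Since O(¬redact_minutes) holds, K gives O(release_detainee).
From O(release_detainee) and premise 3, O(release_detainee → ¬obtain_consent), we obtain O(¬obtain_consent).
The contrapositive of premise 5 (O(¬dim_lights → obtain_consent)) is O(¬obtain_consent → dim_lights), and O(¬obtain_consent) is already established, so O(dim_lights).
Premise 1 does not contribute to this derivation.
Hence dim_lights is obligatory.

Obligatory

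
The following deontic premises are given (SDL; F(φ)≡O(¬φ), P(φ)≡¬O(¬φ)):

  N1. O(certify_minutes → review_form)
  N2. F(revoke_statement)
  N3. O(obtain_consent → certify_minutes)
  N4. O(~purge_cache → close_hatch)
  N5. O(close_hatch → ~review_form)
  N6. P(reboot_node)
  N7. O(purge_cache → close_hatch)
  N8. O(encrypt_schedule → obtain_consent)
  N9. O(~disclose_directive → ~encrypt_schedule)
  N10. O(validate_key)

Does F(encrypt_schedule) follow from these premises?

Yes

Premises 7 and 4 cover both cases: O(purge_cache → close_hatch) and O(~purge_cache → close_hatch). Since purge_cache ∨ ~purge_cache is a tautology, O(close_hatch) follows.
From O(close_hatch) and premise 5, O(close_hatch → ~review_form), we obtain O(~review_form).
Premise 1 is O(certify_minutes → review_form); contrapositively O(~review_form → ~certify_minutes). Since O(~review_form) holds, K gives O(~certify_minutes).
The contrapositive of premise 3 (O(obtain_consent → certify_minutes)) is O(~certify_minutes → ~obtain_consent), and O(~certify_minutes) is already established, so O(~obtain_consent).
Premise 8, O(encrypt_schedule → obtain_consent), contraposes to O(~obtain_consent → ~encrypt_schedule); with O(~obtain_consent) we get O(~encrypt_schedule).
Premises 2, 6, 9, 10 do not contribute to this derivation.
So O(~encrypt_schedule) holds, i.e. F(encrypt_schedule). The claim follows.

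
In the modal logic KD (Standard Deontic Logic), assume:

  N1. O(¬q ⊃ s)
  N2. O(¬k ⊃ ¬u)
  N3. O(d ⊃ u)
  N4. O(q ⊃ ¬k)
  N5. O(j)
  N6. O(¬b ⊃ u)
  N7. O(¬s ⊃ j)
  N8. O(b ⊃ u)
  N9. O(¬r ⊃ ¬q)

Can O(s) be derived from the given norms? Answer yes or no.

Yes

By case analysis on ¬b: premise 6 gives O(¬b ⊃ u) and premise 8 gives O(b ⊃ u), so O(u) either way.
Premise 2 is O(¬k ⊃ ¬u); contrapositively O(u ⊃ k). Since O(u) holds, K gives O(k).
Premise 4, O(q ⊃ ¬k), contraposes to O(k ⊃ ¬q); with O(k) we get O(¬q).
Premise 1 is O(¬q ⊃ s); since O(¬q), deontic closure gives O(s).
Premises 3, 5, 7, 9 do not contribute to this derivation.
So O(s) follows.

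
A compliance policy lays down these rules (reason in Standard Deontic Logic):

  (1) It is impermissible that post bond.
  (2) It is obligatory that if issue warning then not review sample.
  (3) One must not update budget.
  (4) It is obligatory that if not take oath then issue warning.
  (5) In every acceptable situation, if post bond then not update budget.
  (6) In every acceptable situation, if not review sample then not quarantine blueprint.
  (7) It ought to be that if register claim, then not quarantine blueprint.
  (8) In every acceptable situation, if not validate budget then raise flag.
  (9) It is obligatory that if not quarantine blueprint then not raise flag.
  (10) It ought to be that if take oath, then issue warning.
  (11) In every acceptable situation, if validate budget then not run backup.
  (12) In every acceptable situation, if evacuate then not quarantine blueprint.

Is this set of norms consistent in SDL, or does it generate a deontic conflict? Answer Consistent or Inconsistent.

Premise 5 is O(post_bond → ¬update_budget); even if O(¬update_budget) held, inferring O(post_bond) would be affirming the consequent — invalid.
So O(post_bond) is not derivable, and the apparent clash with O(¬post_bond) does not arise.
A world satisfying every obligation exists (e.g. evacuate=false, issue_warning=true, post_bond=false, quarantine_blueprint=false, raise_flag=false, register_claim=false, review_sample=false, run_backup=false, take_oath=false, update_budget=false, validate_budget=true); no atom is both obligatory and forbidden, so the set is consistent.

Consistent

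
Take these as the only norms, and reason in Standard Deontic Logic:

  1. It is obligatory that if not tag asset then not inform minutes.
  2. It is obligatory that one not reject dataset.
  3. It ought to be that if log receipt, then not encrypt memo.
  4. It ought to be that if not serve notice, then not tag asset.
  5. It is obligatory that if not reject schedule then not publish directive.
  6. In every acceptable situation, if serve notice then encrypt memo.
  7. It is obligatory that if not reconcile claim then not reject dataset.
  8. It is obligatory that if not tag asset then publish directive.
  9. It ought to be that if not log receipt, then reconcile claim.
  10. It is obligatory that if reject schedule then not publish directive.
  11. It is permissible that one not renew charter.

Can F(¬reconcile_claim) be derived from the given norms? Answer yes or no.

Premises 5 and 10 are O(¬reject_schedule → ¬publish_directive) and O(reject_schedule → ¬publish_directive); every ideal world satisfies ¬reject_schedule or reject_schedule, so in either case ¬publish_directive holds — hence O(¬publish_directive).
Premise 8 is O(¬tag_asset → publish_directive); contrapositively O(¬publish_directive → tag_asset). Since O(¬publish_directive) holds, K gives O(tag_asset).
Premise 4 is O(¬serve_notice → ¬tag_asset); contrapositively O(tag_asset → serve_notice). Since O(tag_asset) holds, K gives O(serve_notice).
Premise 6 is O(serve_notice → encrypt_memo); since O(serve_notice), deontic closure gives O(encrypt_memo).
The contrapositive of premise 3 (O(log_receipt → ¬encrypt_memo)) is O(encrypt_memo → ¬log_receipt), and O(encrypt_memo) is already established, so O(¬log_receipt).
Applying K to premise 9 (O(¬log_receipt → reconcile_claim)) and O(¬log_receipt) yields O(reconcile_claim).
Premises 1, 2, 7, 11 do not contribute to this derivation.
So O(reconcile_claim) holds, i.e. F(¬reconcile_claim). The claim follows.

Yes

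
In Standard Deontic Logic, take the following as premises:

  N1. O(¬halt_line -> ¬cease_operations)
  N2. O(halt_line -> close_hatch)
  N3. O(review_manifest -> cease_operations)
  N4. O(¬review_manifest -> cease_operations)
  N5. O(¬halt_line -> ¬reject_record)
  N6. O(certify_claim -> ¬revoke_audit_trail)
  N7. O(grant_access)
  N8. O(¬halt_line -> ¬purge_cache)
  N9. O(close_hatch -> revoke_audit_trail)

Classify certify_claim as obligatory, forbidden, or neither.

By case analysis on review_manifest: premise 3 gives O(review_manifest -> cease_operations) and premise 4 gives O(¬review_manifest -> cease_operations), so O(cease_operations) either way.
The contrapositive of premise 1 (O(¬halt_line -> ¬cease_operations)) is O(cease_operations -> halt_line), and O(cease_operations) is already established, so O(halt_line).
Applying K to premise 2 (O(halt_line -> close_hatch)) and O(halt_line) yields O(close_hatch).
With premise 9, O(close_hatch -> revoke_audit_trail), the K-axiom yields O(revoke_audit_trail).
Premise 6 is O(certify_claim -> ¬revoke_audit_trail); contrapositively O(revoke_audit_trail -> ¬certify_claim). Since O(revoke_audit_trail) holds, K gives O(¬certify_claim).
Premises 5, 7, 8 do not contribute to this derivation.
Thus O(¬certify_claim), which is F(certify_claim): certify_claim is forbidden.

Forbidden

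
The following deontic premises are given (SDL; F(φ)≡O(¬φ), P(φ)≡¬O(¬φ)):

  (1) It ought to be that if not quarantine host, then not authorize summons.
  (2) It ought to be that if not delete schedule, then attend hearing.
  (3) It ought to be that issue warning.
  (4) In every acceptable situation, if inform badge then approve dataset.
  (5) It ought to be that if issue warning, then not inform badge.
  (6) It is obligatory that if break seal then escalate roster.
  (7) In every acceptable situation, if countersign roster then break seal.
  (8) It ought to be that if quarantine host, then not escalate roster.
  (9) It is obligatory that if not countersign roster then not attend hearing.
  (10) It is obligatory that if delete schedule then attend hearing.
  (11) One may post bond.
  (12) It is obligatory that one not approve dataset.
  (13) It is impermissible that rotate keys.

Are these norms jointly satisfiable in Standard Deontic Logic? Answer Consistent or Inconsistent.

Premise 4 is O(inform_badge → approve_dataset), but O(inform_badge) is not derivable from the premises, so it does not yield O(approve_dataset).
So O(approve_dataset) is not derivable, and the apparent clash with O(¬approve_dataset) does not arise.
A world satisfying every obligation exists (e.g. approve_dataset=false, attend_hearing=true, authorize_summons=false, break_seal=true, countersign_roster=true, delete_schedule=false, escalate_roster=true, inform_badge=false, issue_warning=true, post_bond=false, quarantine_host=false, rotate_keys=false); no atom is both obligatory and forbidden, so the set is consistent.

Consistent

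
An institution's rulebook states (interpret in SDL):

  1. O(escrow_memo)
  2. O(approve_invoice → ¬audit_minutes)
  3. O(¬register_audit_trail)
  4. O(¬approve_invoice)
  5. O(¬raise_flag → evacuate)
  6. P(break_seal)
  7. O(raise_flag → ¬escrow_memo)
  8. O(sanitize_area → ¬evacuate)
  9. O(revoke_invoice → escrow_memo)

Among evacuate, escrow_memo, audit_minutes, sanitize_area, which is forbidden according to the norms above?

From premise 1 we have O(escrow_memo).
The contrapositive of premise 7 (O(raise_flag → ¬escrow_memo)) is O(escrow_memo → ¬raise_flag), and O(escrow_memo) is already established, so O(¬raise_flag).
Applying K to premise 5 (O(¬raise_flag → evacuate)) and O(¬raise_flag) yields O(evacuate).
The contrapositive of premise 8 (O(sanitize_area → ¬evacuate)) is O(evacuate → ¬sanitize_area), and O(evacuate) is already established, so O(¬sanitize_area).
So O(¬sanitize_area) holds, i.e. sanitize_area is forbidden. None of the other listed options is forbidden under the premises.

sanitize_area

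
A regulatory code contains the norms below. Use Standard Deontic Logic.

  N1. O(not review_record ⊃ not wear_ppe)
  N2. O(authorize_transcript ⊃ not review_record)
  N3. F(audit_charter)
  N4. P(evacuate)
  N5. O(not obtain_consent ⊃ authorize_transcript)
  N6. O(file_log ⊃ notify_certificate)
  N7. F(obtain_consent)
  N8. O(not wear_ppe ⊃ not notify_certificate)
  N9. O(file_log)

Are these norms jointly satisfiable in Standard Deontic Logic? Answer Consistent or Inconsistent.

From premise 9 we have O(file_log).
Applying K to premise 6 (O(file_log ⊃ notify_certificate)) and O(file_log) yields O(notify_certificate).
The contrapositive of premise 8 (O(not wear_ppe ⊃ not notify_certificate)) is O(notify_certificate ⊃ wear_ppe), and O(notify_certificate) is already established, so O(wear_ppe).
Premise 1 is O(not review_record ⊃ not wear_ppe); contrapositively O(wear_ppe ⊃ review_record). Since O(wear_ppe) holds, K gives O(review_record).
Premise 2, O(authorize_transcript ⊃ not review_record), contraposes to O(review_record ⊃ not authorize_transcript); with O(review_record) we get O(not authorize_transcript).
Premise 5, O(not obtain_consent ⊃ authorize_transcript), contraposes to O(not authorize_transcript ⊃ obtain_consent); with O(not authorize_transcript) we get O(obtain_consent).
But premise 7, F(obtain_consent), means O(not obtain_consent).
We now have both O(obtain_consent) and O(not obtain_consent) — obtain_consent is simultaneously obligatory and forbidden, violating the D-axiom.

Inconsistent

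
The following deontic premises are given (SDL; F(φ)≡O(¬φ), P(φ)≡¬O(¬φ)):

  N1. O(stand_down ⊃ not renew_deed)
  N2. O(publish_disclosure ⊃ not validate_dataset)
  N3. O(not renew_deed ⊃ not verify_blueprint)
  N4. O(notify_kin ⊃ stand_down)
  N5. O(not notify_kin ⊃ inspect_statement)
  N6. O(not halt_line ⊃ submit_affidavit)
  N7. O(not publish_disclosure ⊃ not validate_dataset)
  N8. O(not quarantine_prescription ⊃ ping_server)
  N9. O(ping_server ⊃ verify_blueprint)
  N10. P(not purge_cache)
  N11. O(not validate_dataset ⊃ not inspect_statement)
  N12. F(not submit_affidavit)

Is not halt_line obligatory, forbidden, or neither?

Neither

Premise 6 is O(not halt_line ⊃ submit_affidavit); even if O(submit_affidavit) held, inferring O(not halt_line) would be affirming the consequent — invalid.
No premise or chain of K-axiom applications forces O(not halt_line), and none forces O(halt_line). So not halt_line is neither obligatory nor forbidden under these norms.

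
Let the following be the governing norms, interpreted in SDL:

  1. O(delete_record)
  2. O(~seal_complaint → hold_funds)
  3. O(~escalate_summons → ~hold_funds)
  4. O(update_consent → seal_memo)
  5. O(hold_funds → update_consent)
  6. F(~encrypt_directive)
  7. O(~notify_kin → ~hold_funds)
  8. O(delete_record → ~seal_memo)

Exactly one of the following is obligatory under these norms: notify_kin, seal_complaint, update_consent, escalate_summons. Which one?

From premise 1 we have O(delete_record).
From O(delete_record) and premise 8, O(delete_record → ~seal_memo), we obtain O(~seal_memo).
Premise 4 is O(update_consent → seal_memo); contrapositively O(~seal_memo → ~update_consent). Since O(~seal_memo) holds, K gives O(~update_consent).
The contrapositive of premise 5 (O(hold_funds → update_consent)) is O(~update_consent → ~hold_funds), and O(~update_consent) is already established, so O(~hold_funds).
Premise 2, O(~seal_complaint → hold_funds), contraposes to O(~hold_funds → seal_complaint); with O(~hold_funds) we get O(seal_complaint).
So O(seal_complaint) holds — seal_complaint is obligatory. None of the other listed options is made obligatory by any chain of premises.

seal_complaint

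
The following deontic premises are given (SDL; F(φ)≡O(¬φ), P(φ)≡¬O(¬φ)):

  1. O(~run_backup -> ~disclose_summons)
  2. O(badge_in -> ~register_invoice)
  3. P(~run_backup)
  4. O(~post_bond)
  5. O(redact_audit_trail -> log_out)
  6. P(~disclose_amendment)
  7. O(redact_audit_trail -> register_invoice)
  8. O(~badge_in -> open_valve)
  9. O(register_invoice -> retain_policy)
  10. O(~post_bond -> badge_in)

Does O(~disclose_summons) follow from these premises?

Premise 1 is O(~run_backup -> ~disclose_summons), but O(~run_backup) is not derivable from the premises (the permission P(~run_backup) asserts only ~O(run_backup), not O(~run_backup)), so it does not yield O(~disclose_summons).
No other premise forces O(~disclose_summons). An ideal world satisfying every premise can still have ~disclose_summons false, so O(~disclose_summons) is not derivable.

No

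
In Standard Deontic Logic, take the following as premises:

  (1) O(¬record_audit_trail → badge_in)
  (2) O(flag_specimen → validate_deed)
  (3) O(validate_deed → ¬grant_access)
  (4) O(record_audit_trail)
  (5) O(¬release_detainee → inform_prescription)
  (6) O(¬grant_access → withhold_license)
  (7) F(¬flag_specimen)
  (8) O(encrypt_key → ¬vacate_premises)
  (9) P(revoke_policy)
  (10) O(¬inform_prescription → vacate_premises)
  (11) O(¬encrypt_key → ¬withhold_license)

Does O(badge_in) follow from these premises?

Premise 1 is O(¬record_audit_trail → badge_in), but O(¬record_audit_trail) is not derivable from the premises, so it does not yield O(badge_in).
No other premise forces O(badge_in). An ideal world satisfying every premise can still have badge_in false, so O(badge_in) is not derivable.

No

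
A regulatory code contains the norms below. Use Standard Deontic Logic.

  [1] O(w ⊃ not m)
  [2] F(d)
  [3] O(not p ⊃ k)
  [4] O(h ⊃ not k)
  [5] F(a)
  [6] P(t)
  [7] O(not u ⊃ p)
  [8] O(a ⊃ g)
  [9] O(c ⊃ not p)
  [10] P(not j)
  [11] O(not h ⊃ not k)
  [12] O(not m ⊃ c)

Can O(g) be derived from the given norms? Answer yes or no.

No

Premise 8 is O(a ⊃ g), but O(a) is not derivable from the premises, so it does not yield O(g).
No other premise forces O(g). An ideal world satisfying every premise can still have g false, so O(g) is not derivable.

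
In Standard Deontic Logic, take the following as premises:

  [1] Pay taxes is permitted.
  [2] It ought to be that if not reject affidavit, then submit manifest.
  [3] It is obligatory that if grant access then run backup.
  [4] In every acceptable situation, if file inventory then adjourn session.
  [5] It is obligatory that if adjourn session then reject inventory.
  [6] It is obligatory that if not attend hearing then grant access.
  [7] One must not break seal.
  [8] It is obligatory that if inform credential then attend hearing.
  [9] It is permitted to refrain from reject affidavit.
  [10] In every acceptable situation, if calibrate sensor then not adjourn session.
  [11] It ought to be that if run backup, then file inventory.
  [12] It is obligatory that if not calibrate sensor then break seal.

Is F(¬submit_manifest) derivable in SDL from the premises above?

No

Premise 2 is O(¬reject_affidavit → submit_manifest), but O(¬reject_affidavit) is not derivable from the premises (the permission P(¬reject_affidavit) asserts only ¬O(reject_affidavit), not O(¬reject_affidavit)), so it does not yield O(submit_manifest).
No other premise forces O(submit_manifest). An ideal world satisfying every premise can still have ¬submit_manifest true, so F(¬submit_manifest) is not derivable.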